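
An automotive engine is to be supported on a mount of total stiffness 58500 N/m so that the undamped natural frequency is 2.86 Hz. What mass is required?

ω_n = 2πf_n = 2π × 2.86 = 17.97 rad/s.
m = k/ω_n² = 58500/17.97² = 58500/322.9 = 181.2 kg.

181 kg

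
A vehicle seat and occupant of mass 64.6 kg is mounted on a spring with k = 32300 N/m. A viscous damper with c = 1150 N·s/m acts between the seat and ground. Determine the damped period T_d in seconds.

ω_n = √(k/m) = √(32300/64.6) = 22.36 rad/s.
Critical damping c_c = 2√(k·m) = 2√(32300 × 64.6) = 2889 N·s/m, so ζ = c/c_c = 1150/2889 = 0.3981.
ω_d = ω_n√(1 − ζ²) = 22.36 × √(1 − 0.158) = 20.51 rad/s.
T_d = 2π/ω_d = 0.3063 s.

0.306 s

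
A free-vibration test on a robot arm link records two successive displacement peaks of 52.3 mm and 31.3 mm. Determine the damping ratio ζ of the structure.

0.0814

Logarithmic decrement δ = (1/n)·ln(x₀/x_n) = (1/1)·ln(52.3/31.3) = (1/1)·ln(1.671) = 0.5134.
ζ = δ/√(4π² + δ²) = 0.5134/√(39.48 + 0.264) = 0.5134/6.304 = 0.08144.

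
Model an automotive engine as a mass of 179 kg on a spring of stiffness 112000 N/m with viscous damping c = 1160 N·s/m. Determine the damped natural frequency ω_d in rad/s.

ω_n = √(k/m) = √(112000/179) = 25.01 rad/s.
Critical damping c_c = 2√(k·m) = 2√(112000 × 179) = 8955 N·s/m, so ζ = c/c_c = 1160/8955 = 0.1295.
ω_d = ω_n√(1 − ζ²) = 25.01 × √(1 − 0.0168) = 24.80 rad/s.

24.8 rad/s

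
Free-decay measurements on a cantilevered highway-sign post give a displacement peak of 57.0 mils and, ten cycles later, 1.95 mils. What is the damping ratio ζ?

0.0536

Logarithmic decrement δ = (1/n)·ln(x₀/x_n) = (1/10)·ln(57.0/1.95) = (1/10)·ln(29.23) = 0.3375.
ζ = δ/√(4π² + δ²) = 0.3375/√(39.48 + 0.114) = 0.3375/6.292 = 0.05364.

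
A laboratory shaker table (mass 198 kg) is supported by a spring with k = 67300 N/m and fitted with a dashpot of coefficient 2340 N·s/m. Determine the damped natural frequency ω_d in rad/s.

17.5 rad/s

ω_n = √(k/m) = √(67300/198) = 18.44 rad/s.
Critical damping c_c = 2√(k·m) = 2√(67300 × 198) = 7301 N·s/m, so ζ = c/c_c = 2340/7301 = 0.3205.
ω_d = ω_n√(1 − ζ²) = 18.44 × √(1 − 0.103) = 17.46 rad/s.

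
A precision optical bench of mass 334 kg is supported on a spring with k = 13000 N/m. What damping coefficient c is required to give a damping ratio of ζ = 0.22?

c_c = 2√(k·m) = 2√(13000 × 334) = 4167 N·s/m.
c = ζ·c_c = 0.22 × 4167 = 916.8 N·s/m.

917 N·s/m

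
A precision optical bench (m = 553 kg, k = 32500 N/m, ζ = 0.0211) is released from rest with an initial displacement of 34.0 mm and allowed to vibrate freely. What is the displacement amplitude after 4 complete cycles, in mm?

Logarithmic decrement δ = 2πζ/√(1 − ζ²) = 2π × 0.02110/√(1 − 0.000445) = 0.1326.
After n cycles, x_n/x₀ = e^(−nδ), so x_4 = 34.0 × e^(−4 × 0.1326) = 34.0 × 0.5884 = 20.00 mm.

20.0 mm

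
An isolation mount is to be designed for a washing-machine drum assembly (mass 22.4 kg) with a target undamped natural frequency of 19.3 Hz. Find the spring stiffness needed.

329000 N/m

ω_n = 2πf_n = 2π × 19.3 = 121.3 rad/s.
k = m·ω_n² = 22.4 × 121.3² = 22.4 × 14710 = 329400 N/m.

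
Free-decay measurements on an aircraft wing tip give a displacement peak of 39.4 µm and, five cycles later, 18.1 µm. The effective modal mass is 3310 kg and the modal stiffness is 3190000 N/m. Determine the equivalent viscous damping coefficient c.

5090 N·s/m

Logarithmic decrement δ = (1/n)·ln(x₀/x_n) = (1/5)·ln(39.4/18.1) = (1/5)·ln(2.177) = 0.1556.
ζ = δ/√(4π² + δ²) = 0.1556/√(39.48 + 0.0242) = 0.1556/6.285 = 0.02475.
c = ζ · 2√(km) = 0.02475 × 2√(3190000 × 3310) = 0.02475 × 205500 = 5087 N·s/m.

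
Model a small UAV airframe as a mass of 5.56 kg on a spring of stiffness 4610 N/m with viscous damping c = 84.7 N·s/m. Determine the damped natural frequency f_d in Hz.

ω_n = √(k/m) = √(4610/5.56) = 28.79 rad/s.
Critical damping c_c = 2√(k·m) = 2√(4610 × 5.56) = 320.2 N·s/m, so ζ = c/c_c = 84.7/320.2 = 0.2645.
ω_d = ω_n√(1 − ζ²) = 28.79 × √(1 − 0.0700) = 27.77 rad/s.
f_d = ω_d/(2π) = 4.420 Hz.

4.42 Hz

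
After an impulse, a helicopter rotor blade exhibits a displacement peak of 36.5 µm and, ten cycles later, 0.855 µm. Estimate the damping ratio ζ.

Logarithmic decrement δ = (1/n)·ln(x₀/x_n) = (1/10)·ln(36.5/0.855) = (1/10)·ln(42.69) = 0.3754.
ζ = δ/√(4π² + δ²) = 0.3754/√(39.48 + 0.141) = 0.3754/6.294 = 0.05964.

0.0596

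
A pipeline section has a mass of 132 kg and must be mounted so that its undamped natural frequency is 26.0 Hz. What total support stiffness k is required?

ω_n = 2πf_n = 2π × 26.0 = 163.4 rad/s.
k = m·ω_n² = 132 × 163.4² = 132 × 26690 = 3523000 N/m.

3520000 N/m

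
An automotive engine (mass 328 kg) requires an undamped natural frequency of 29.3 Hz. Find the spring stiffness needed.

ω_n = 2πf_n = 2π × 29.3 = 184.1 rad/s.
k = m·ω_n² = 328 × 184.1² = 328 × 33890 = 11120000 N/m.

11100000 N/m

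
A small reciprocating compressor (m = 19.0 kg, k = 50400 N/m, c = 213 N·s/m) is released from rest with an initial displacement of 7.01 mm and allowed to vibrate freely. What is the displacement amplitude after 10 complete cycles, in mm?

0.00721 mm

ζ = c/(2√(km)) = 213/(2√(50400 × 19.0)) = 213/1957 = 0.1088.
Logarithmic decrement δ = 2πζ/√(1 − ζ²) = 2π × 0.1088/√(1 − 0.0118) = 0.6879.
After n cycles, x_n/x₀ = e^(−nδ), so x_10 = 7.01 × e^(−10 × 0.6879) = 7.01 × 0.001029 = 0.007215 mm.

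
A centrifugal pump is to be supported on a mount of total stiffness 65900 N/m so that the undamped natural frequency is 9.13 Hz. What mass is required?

20.0 kg

ω_n = 2πf_n = 2π × 9.13 = 57.37 rad/s.
m = k/ω_n² = 65900/57.37² = 65900/3291 = 20.03 kg.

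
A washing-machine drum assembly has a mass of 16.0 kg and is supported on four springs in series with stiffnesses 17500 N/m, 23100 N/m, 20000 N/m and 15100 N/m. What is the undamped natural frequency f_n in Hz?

2.70 Hz

Series springs: 1/k_eq = 1/17500 + 1/23100 + 1/20000 + 1/15100 = 0.0002167, so k_eq = 4616 N/m.
ω_n = √(k_eq/m) = √(4616/16.0) = √288.5 = 16.98 rad/s.
f_n = ω_n/(2π) = 16.98/6.283 = 2.703 Hz.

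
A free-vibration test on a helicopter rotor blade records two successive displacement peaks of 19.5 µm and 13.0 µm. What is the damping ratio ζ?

Logarithmic decrement δ = (1/n)·ln(x₀/x_n) = (1/1)·ln(19.5/13.0) = (1/1)·ln(1.500) = 0.4055.
ζ = δ/√(4π² + δ²) = 0.4055/√(39.48 + 0.164) = 0.4055/6.296 = 0.06440.

0.0644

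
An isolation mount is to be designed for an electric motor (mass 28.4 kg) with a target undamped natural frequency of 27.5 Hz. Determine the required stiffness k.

ω_n = 2πf_n = 2π × 27.5 = 172.8 rad/s.
k = m·ω_n² = 28.4 × 172.8² = 28.4 × 29860 = 847900 N/m.

848000 N/m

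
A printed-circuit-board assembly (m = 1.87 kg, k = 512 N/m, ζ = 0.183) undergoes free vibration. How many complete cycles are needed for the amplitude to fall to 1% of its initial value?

Logarithmic decrement δ = 2πζ/√(1 − ζ²) = 2π × 0.1830/√(1 − 0.0335) = 1.170.
x_n/x₀ = e^(−nδ) ≤ 0.01; take ln: n ≥ ln(1/0.01)/δ = 4.605/1.170 = 3.937.
So 4 complete cycles are required.

4 cycles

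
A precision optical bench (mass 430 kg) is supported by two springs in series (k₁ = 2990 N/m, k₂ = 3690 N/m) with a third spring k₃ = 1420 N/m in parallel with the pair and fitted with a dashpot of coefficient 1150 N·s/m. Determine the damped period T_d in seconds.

2.72 s

Series pair: k_s = k₁k₂/(k₁+k₂) = (2990)(3690)/(2990 + 3690) = 1652 N/m. In parallel with k₃: k_eq = 1652 + 1420 = 3072 N/m.
ω_n = √(k_eq/m) = √(3072/430) = 2.673 rad/s.
Critical damping c_c = 2√(k_eq·m) = 2√(3072 × 430) = 2299 N·s/m, so ζ = c/c_c = 1150/2299 = 0.5003.
ω_d = ω_n√(1 − ζ²) = 2.673 × √(1 − 0.250) = 2.314 rad/s.
T_d = 2π/ω_d = 2.715 s.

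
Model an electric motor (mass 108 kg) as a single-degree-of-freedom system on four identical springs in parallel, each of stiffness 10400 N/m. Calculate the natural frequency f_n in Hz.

Parallel springs add: k_eq = 4 × 10400 = 41600 N/m.
ω_n = √(k_eq/m) = √(41600/108) = √385.2 = 19.63 rad/s.
f_n = ω_n/(2π) = 19.63/6.283 = 3.124 Hz.

3.12 Hz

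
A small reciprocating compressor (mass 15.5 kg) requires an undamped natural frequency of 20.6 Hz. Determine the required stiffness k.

ω_n = 2πf_n = 2π × 20.6 = 129.4 rad/s.
k = m·ω_n² = 15.5 × 129.4² = 15.5 × 16750 = 259700 N/m.

260000 N/m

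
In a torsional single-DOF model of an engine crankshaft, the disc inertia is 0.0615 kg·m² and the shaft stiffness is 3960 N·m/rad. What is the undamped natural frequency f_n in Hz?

40.4 Hz

ω_n = √(k_t/J) = √(3960/0.0615) = √64390 = 253.8 rad/s.
f_n = ω_n/(2π) = 253.8/6.283 = 40.39 Hz.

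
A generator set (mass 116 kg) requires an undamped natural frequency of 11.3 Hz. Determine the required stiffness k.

585000 N/m

ω_n = 2πf_n = 2π × 11.3 = 71.00 rad/s.
k = m·ω_n² = 116 × 71.00² = 116 × 5041 = 584800 N/m.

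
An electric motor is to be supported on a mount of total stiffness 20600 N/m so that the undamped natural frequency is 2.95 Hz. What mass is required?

60.0 kg

ω_n = 2πf_n = 2π × 2.95 = 18.54 rad/s.
m = k/ω_n² = 20600/18.54² = 20600/343.6 = 59.96 kg.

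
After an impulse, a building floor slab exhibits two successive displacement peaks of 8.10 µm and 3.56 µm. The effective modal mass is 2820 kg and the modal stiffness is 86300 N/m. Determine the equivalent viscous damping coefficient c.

4050 N·s/m

Logarithmic decrement δ = (1/n)·ln(x₀/x_n) = (1/1)·ln(8.10/3.56) = (1/1)·ln(2.275) = 0.8221.
ζ = δ/√(4π² + δ²) = 0.8221/√(39.48 + 0.676) = 0.8221/6.337 = 0.1297.
c = ζ · 2√(km) = 0.1297 × 2√(86300 × 2820) = 0.1297 × 31200 = 4048 N·s/m.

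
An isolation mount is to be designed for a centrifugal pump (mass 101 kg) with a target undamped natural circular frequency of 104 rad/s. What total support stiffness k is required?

k = m·ω_n² = 101 × 104.0² = 101 × 10820 = 1092000 N/m.

1090000 N/m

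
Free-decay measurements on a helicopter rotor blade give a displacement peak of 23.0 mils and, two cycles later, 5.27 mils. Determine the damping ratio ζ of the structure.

0.116

Logarithmic decrement δ = (1/n)·ln(x₀/x_n) = (1/2)·ln(23.0/5.27) = (1/2)·ln(4.364) = 0.7367.
ζ = δ/√(4π² + δ²) = 0.7367/√(39.48 + 0.543) = 0.7367/6.326 = 0.1165.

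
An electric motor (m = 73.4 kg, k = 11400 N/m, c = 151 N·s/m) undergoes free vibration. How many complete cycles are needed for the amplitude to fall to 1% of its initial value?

9 cycles

ζ = c/(2√(km)) = 151/(2√(11400 × 73.4)) = 151/1829 = 0.08254.
Logarithmic decrement δ = 2πζ/√(1 − ζ²) = 2π × 0.08254/√(1 − 0.00681) = 0.5204.
x_n/x₀ = e^(−nδ) ≤ 0.01; take ln: n ≥ ln(1/0.01)/δ = 4.605/0.5204 = 8.850.
So 9 complete cycles are required.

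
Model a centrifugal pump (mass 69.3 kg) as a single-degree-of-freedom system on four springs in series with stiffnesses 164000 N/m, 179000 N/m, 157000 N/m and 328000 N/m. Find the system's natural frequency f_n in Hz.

4.16 Hz

Series springs: 1/k_eq = 1/164000 + 1/179000 + 1/157000 + 1/328000 = 2.110×10^-5, so k_eq = 47390 N/m.
ω_n = √(k_eq/m) = √(47390/69.3) = √683.8 = 26.15 rad/s.
f_n = ω_n/(2π) = 26.15/6.283 = 4.162 Hz.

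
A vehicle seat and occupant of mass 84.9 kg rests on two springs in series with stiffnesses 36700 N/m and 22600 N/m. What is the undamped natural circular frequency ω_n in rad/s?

Series springs: 1/k_eq = 1/36700 + 1/22600 = 7.150×10^-5, so k_eq = 13990 N/m.
ω_n = √(k_eq/m) = √(13990/84.9) = √164.7 = 12.84 rad/s.

12.8 rad/s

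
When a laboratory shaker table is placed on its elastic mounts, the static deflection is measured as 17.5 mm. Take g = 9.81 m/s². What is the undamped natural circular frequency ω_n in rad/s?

23.7 rad/s

ω_n = √(g/δ_st) = √(9.81/0.0175) = √560.6 = 23.68 rad/s.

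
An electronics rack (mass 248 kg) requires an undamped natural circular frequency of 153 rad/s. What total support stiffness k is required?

5810000 N/m

k = m·ω_n² = 248 × 153.0² = 248 × 23410 = 5805000 N/m.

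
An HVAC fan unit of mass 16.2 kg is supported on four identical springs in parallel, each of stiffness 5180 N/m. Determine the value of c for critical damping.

1160 N·s/m

Parallel springs add: k_eq = 4 × 5180 = 20720 N/m.
c_c = 2√(k_eq·m) = 2√(20720 × 16.2) = 2 × 579.4 = 1159 N·s/m.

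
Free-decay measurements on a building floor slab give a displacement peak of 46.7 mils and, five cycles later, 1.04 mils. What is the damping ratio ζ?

0.120

Logarithmic decrement δ = (1/n)·ln(x₀/x_n) = (1/5)·ln(46.7/1.04) = (1/5)·ln(44.90) = 0.7609.
ζ = δ/√(4π² + δ²) = 0.7609/√(39.48 + 0.579) = 0.7609/6.329 = 0.1202.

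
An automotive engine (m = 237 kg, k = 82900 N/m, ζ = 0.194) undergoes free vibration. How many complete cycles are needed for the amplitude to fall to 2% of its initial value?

4 cycles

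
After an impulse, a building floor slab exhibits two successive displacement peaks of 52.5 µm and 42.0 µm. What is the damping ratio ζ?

0.0355

Logarithmic decrement δ = (1/n)·ln(x₀/x_n) = (1/1)·ln(52.5/42.0) = (1/1)·ln(1.250) = 0.2231.
ζ = δ/√(4π² + δ²) = 0.2231/√(39.48 + 0.0498) = 0.2231/6.287 = 0.03549.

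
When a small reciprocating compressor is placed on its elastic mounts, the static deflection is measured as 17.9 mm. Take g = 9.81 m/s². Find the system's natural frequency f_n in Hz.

3.73 Hz

ω_n = √(g/δ_st) = √(9.81/0.0179) = √548.0 = 23.41 rad/s.
f_n = ω_n/(2π) = 23.41/6.283 = 3.726 Hz.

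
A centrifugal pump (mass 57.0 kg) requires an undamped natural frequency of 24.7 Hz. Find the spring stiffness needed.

1370000 N/m

ω_n = 2πf_n = 2π × 24.7 = 155.2 rad/s.
k = m·ω_n² = 57.0 × 155.2² = 57.0 × 24090 = 1373000 N/m.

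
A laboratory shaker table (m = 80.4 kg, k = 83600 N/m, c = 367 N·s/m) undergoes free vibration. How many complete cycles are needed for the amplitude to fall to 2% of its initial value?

9 cycles

ζ = c/(2√(km)) = 367/(2√(83600 × 80.4)) = 367/5185 = 0.07078.
Logarithmic decrement δ = 2πζ/√(1 − ζ²) = 2π × 0.07078/√(1 − 0.00501) = 0.4458.
x_n/x₀ = e^(−nδ) ≤ 0.02; take ln: n ≥ ln(1/0.02)/δ = 3.912/0.4458 = 8.775.
So 9 complete cycles are required.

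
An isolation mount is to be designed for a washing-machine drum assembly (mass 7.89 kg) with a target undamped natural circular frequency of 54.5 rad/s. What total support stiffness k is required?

k = m·ω_n² = 7.89 × 54.50² = 7.89 × 2970 = 23440 N/m.

23400 N/m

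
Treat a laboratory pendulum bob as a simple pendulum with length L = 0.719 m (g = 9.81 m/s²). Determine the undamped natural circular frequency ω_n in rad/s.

3.69 rad/s

For a simple pendulum ω_n = √(g/L) = √(9.81/0.719) = √13.64 = 3.694 rad/s.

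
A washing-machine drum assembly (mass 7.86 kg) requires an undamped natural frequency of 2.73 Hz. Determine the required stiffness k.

2310 N/m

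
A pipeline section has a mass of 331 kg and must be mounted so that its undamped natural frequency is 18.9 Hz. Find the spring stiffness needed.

ω_n = 2πf_n = 2π × 18.9 = 118.8 rad/s.
k = m·ω_n² = 331 × 118.8² = 331 × 14100 = 4668000 N/m.

4670000 N/m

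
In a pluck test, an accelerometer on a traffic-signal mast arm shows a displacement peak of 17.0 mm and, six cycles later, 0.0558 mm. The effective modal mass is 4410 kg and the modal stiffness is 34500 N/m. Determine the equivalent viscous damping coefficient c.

3700 N·s/m

Logarithmic decrement δ = (1/n)·ln(x₀/x_n) = (1/6)·ln(17.0/0.0558) = (1/6)·ln(304.7) = 0.9532.
ζ = δ/√(4π² + δ²) = 0.9532/√(39.48 + 0.909) = 0.9532/6.355 = 0.1500.
c = ζ · 2√(km) = 0.1500 × 2√(34500 × 4410) = 0.1500 × 24670 = 3700 N·s/m.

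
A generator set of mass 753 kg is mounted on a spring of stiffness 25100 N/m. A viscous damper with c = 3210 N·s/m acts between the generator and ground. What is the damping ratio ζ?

ω_n = √(k/m) = √(25100/753) = 5.774 rad/s.
Critical damping c_c = 2√(k·m) = 2√(25100 × 753) = 8695 N·s/m, so ζ = c/c_c = 3210/8695 = 0.3692.

0.369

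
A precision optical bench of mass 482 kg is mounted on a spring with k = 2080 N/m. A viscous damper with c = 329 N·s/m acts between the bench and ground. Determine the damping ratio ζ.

0.164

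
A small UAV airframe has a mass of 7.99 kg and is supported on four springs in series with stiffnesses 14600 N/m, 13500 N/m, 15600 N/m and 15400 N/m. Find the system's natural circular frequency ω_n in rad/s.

Series springs: 1/k_eq = 1/14600 + 1/13500 + 1/15600 + 1/15400 = 0.0002716, so k_eq = 3682 N/m.
ω_n = √(k_eq/m) = √(3682/7.99) = √460.8 = 21.47 rad/s.

21.5 rad/s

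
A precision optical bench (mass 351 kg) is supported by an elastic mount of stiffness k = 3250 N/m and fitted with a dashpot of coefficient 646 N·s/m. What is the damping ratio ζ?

ω_n = √(k/m) = √(3250/351) = 3.043 rad/s.
Critical damping c_c = 2√(k·m) = 2√(3250 × 351) = 2136 N·s/m, so ζ = c/c_c = 646/2136 = 0.3024.

0.302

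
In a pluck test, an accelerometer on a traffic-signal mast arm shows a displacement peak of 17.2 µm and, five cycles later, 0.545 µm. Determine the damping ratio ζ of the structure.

0.109

Logarithmic decrement δ = (1/n)·ln(x₀/x_n) = (1/5)·ln(17.2/0.545) = (1/5)·ln(31.56) = 0.6904.
ζ = δ/√(4π² + δ²) = 0.6904/√(39.48 + 0.477) = 0.6904/6.321 = 0.1092.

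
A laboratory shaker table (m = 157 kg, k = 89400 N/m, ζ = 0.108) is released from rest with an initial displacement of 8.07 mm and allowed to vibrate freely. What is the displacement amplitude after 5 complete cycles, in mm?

Logarithmic decrement δ = 2πζ/√(1 − ζ²) = 2π × 0.1080/√(1 − 0.0117) = 0.6826.
After n cycles, x_n/x₀ = e^(−nδ), so x_5 = 8.07 × e^(−5 × 0.6826) = 8.07 × 0.03295 = 0.2659 mm.

0.266 mm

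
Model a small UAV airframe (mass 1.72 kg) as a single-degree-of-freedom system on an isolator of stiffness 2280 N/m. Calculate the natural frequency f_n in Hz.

5.79 Hz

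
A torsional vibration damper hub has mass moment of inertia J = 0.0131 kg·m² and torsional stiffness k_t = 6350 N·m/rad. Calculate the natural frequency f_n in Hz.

111 Hz

ω_n = √(k_t/J) = √(6350/0.0131) = √484700 = 696.2 rad/s.
f_n = ω_n/(2π) = 696.2/6.283 = 110.8 Hz.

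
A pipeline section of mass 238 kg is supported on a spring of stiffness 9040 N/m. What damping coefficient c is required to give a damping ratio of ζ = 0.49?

c_c = 2√(k·m) = 2√(9040 × 238) = 2934 N·s/m.
c = ζ·c_c = 0.49 × 2934 = 1437 N·s/m.

1440 N·s/m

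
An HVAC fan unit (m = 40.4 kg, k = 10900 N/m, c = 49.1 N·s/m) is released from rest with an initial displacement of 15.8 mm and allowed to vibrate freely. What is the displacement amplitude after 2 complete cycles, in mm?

9.92 mm

ζ = c/(2√(km)) = 49.1/(2√(10900 × 40.4)) = 49.1/1327 = 0.03700.
Logarithmic decrement δ = 2πζ/√(1 − ζ²) = 2π × 0.03700/√(1 − 0.00137) = 0.2326.
After n cycles, x_n/x₀ = e^(−nδ), so x_2 = 15.8 × e^(−2 × 0.2326) = 15.8 × 0.6280 = 9.922 mm.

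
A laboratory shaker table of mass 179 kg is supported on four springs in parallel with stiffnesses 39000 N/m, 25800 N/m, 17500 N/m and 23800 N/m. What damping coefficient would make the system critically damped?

8720 N·s/m

Parallel springs add: k_eq = 39000 + 25800 + 17500 + 23800 = 106100 N/m.
c_c = 2√(k_eq·m) = 2√(106100 × 179) = 2 × 4358 = 8716 N·s/m.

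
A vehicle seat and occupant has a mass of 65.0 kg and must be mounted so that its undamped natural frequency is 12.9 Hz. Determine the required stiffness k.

ω_n = 2πf_n = 2π × 12.9 = 81.05 rad/s.
k = m·ω_n² = 65.0 × 81.05² = 65.0 × 6570 = 427000 N/m.

427000 N/m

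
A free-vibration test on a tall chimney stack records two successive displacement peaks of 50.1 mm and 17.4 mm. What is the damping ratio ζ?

0.166

Logarithmic decrement δ = (1/n)·ln(x₀/x_n) = (1/1)·ln(50.1/17.4) = (1/1)·ln(2.879) = 1.058.
ζ = δ/√(4π² + δ²) = 1.058/√(39.48 + 1.12) = 1.058/6.372 = 0.1660.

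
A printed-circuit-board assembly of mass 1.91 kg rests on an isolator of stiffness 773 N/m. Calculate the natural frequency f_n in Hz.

ω_n = √(k/m) = √(773.0/1.91) = √404.7 = 20.12 rad/s.
f_n = ω_n/(2π) = 20.12/6.283 = 3.202 Hz.

3.20 Hz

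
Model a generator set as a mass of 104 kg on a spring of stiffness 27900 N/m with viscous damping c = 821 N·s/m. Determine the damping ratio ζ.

ω_n = √(k/m) = √(27900/104) = 16.38 rad/s.
Critical damping c_c = 2√(k·m) = 2√(27900 × 104) = 3407 N·s/m, so ζ = c/c_c = 821/3407 = 0.2410.

0.241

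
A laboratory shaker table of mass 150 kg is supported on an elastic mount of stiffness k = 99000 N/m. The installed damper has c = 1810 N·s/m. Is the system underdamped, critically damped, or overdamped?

underdamped

c_c = 2√(k·m) = 7707 N·s/m; ζ = c/c_c = 1810/7707 = 0.235.
Since ζ < 1 the system is underdamped.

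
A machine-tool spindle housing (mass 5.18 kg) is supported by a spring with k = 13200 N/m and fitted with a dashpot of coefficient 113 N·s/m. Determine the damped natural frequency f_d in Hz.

ω_n = √(k/m) = √(13200/5.18) = 50.48 rad/s.
Critical damping c_c = 2√(k·m) = 2√(13200 × 5.18) = 523.0 N·s/m, so ζ = c/c_c = 113/523.0 = 0.2161.
ω_d = ω_n√(1 − ζ²) = 50.48 × √(1 − 0.0467) = 49.29 rad/s.
f_d = ω_d/(2π) = 7.844 Hz.

7.84 Hz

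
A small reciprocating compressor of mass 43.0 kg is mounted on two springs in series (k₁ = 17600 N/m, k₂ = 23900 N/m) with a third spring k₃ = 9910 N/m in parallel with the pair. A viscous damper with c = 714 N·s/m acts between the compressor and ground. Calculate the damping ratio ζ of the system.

0.385

Series pair: k_s = k₁k₂/(k₁+k₂) = (17600)(23900)/(17600 + 23900) = 10140 N/m. In parallel with k₃: k_eq = 10140 + 9910 = 20050 N/m.
ω_n = √(k_eq/m) = √(20050/43.0) = 21.59 rad/s.
Critical damping c_c = 2√(k_eq·m) = 2√(20050 × 43.0) = 1857 N·s/m, so ζ = c/c_c = 714/1857 = 0.3845.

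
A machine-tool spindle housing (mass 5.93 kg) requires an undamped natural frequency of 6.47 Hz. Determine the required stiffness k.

9800 N/m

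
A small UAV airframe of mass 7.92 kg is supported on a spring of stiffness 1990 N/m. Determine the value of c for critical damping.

c_c = 2√(k·m) = 2√(1990 × 7.92) = 2 × 125.5 = 251.1 N·s/m.

251 N·s/m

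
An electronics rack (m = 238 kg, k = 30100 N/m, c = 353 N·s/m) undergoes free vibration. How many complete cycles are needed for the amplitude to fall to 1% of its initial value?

12 cycles

ζ = c/(2√(km)) = 353/(2√(30100 × 238)) = 353/5353 = 0.06594.
Logarithmic decrement δ = 2πζ/√(1 − ζ²) = 2π × 0.06594/√(1 − 0.00435) = 0.4152.
x_n/x₀ = e^(−nδ) ≤ 0.01; take ln: n ≥ ln(1/0.01)/δ = 4.605/0.4152 = 11.09.
So 12 complete cycles are required.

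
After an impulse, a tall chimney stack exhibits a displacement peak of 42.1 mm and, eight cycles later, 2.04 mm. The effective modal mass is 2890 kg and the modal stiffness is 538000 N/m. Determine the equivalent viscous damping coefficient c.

4740 N·s/m

Logarithmic decrement δ = (1/n)·ln(x₀/x_n) = (1/8)·ln(42.1/2.04) = (1/8)·ln(20.64) = 0.3784.
ζ = δ/√(4π² + δ²) = 0.3784/√(39.48 + 0.143) = 0.3784/6.295 = 0.06011.
c = ζ · 2√(km) = 0.06011 × 2√(538000 × 2890) = 0.06011 × 78860 = 4741 N·s/m.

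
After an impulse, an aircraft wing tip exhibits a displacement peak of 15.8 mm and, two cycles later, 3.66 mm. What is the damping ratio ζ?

Logarithmic decrement δ = (1/n)·ln(x₀/x_n) = (1/2)·ln(15.8/3.66) = (1/2)·ln(4.317) = 0.7313.
ζ = δ/√(4π² + δ²) = 0.7313/√(39.48 + 0.535) = 0.7313/6.326 = 0.1156.

0.116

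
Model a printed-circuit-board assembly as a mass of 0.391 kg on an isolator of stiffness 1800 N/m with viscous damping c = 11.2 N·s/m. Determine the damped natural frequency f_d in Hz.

ω_n = √(k/m) = √(1800/0.391) = 67.85 rad/s.
Critical damping c_c = 2√(k·m) = 2√(1800 × 0.391) = 53.06 N·s/m, so ζ = c/c_c = 11.2/53.06 = 0.2111.
ω_d = ω_n√(1 − ζ²) = 67.85 × √(1 − 0.0446) = 66.32 rad/s.
f_d = ω_d/(2π) = 10.56 Hz.

10.6 Hz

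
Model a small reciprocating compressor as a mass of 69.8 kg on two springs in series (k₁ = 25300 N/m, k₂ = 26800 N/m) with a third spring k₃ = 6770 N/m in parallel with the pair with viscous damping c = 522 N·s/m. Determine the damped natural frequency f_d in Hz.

2.61 Hz

Series pair: k_s = k₁k₂/(k₁+k₂) = (25300)(26800)/(25300 + 26800) = 13010 N/m. In parallel with k₃: k_eq = 13010 + 6770 = 19780 N/m.
ω_n = √(k_eq/m) = √(19780/69.8) = 16.84 rad/s.
Critical damping c_c = 2√(k_eq·m) = 2√(19780 × 69.8) = 2350 N·s/m, so ζ = c/c_c = 522/2350 = 0.2221.
ω_d = ω_n√(1 − ζ²) = 16.84 × √(1 − 0.0493) = 16.42 rad/s.
f_d = ω_d/(2π) = 2.613 Hz.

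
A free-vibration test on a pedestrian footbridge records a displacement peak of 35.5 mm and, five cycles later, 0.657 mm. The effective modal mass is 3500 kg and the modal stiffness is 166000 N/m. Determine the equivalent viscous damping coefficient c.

Logarithmic decrement δ = (1/n)·ln(x₀/x_n) = (1/5)·ln(35.5/0.657) = (1/5)·ln(54.03) = 0.7979.
ζ = δ/√(4π² + δ²) = 0.7979/√(39.48 + 0.637) = 0.7979/6.334 = 0.1260.
c = ζ · 2√(km) = 0.1260 × 2√(166000 × 3500) = 0.1260 × 48210 = 6073 N·s/m.

6070 N·s/m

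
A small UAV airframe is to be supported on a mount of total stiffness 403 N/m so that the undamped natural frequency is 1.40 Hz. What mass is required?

5.21 kg

ω_n = 2πf_n = 2π × 1.40 = 8.796 rad/s.
m = k/ω_n² = 403/8.796² = 403/77.38 = 5.208 kg.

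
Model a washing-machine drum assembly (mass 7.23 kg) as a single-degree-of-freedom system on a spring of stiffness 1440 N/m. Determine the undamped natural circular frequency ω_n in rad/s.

14.1 rad/s

ω_n = √(k/m) = √(1440/7.23) = √199.2 = 14.11 rad/s.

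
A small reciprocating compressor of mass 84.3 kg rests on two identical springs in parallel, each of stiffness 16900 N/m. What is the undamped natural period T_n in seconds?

0.314 s

Parallel springs add: k_eq = 2 × 16900 = 33800 N/m.
ω_n = √(k_eq/m) = √(33800/84.3) = √400.9 = 20.02 rad/s.
T_n = 2π/ω_n = 6.283/20.02 = 0.3138 s.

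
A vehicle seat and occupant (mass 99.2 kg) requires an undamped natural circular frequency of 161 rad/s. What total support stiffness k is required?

k = m·ω_n² = 99.2 × 161.0² = 99.2 × 25920 = 2571000 N/m.

2570000 N/m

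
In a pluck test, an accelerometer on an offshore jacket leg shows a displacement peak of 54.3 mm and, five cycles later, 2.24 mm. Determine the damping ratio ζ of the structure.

Logarithmic decrement δ = (1/n)·ln(x₀/x_n) = (1/5)·ln(54.3/2.24) = (1/5)·ln(24.24) = 0.6376.
ζ = δ/√(4π² + δ²) = 0.6376/√(39.48 + 0.407) = 0.6376/6.315 = 0.1010.

0.101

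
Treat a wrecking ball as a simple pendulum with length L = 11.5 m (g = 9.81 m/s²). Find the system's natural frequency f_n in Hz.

For a simple pendulum ω_n = √(g/L) = √(9.81/11.5) = √0.8530 = 0.9236 rad/s.
f_n = ω_n/(2π) = 0.9236/6.283 = 0.1470 Hz.

0.147 Hz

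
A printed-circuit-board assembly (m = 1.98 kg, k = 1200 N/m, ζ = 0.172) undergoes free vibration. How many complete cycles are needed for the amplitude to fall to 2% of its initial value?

4 cycles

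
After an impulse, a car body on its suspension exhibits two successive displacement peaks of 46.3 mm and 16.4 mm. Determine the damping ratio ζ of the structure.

0.163

Logarithmic decrement δ = (1/n)·ln(x₀/x_n) = (1/1)·ln(46.3/16.4) = (1/1)·ln(2.823) = 1.038.
ζ = δ/√(4π² + δ²) = 1.038/√(39.48 + 1.08) = 1.038/6.368 = 0.1630.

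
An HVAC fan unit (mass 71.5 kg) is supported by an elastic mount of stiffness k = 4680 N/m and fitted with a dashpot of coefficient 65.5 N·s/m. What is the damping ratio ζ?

0.0566

ω_n = √(k/m) = √(4680/71.5) = 8.090 rad/s.
Critical damping c_c = 2√(k·m) = 2√(4680 × 71.5) = 1157 N·s/m, so ζ = c/c_c = 65.5/1157 = 0.05662.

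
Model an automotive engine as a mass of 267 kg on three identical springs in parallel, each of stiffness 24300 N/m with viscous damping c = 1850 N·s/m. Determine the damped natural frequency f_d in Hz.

2.57 Hz

Parallel springs add: k_eq = 3 × 24300 = 72900 N/m.
ω_n = √(k_eq/m) = √(72900/267) = 16.52 rad/s.
Critical damping c_c = 2√(k_eq·m) = 2√(72900 × 267) = 8824 N·s/m, so ζ = c/c_c = 1850/8824 = 0.2097.
ω_d = ω_n√(1 − ζ²) = 16.52 × √(1 − 0.0440) = 16.16 rad/s.
f_d = ω_d/(2π) = 2.571 Hz.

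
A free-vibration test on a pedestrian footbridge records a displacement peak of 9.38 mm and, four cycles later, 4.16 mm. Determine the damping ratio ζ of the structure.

0.0323

Logarithmic decrement δ = (1/n)·ln(x₀/x_n) = (1/4)·ln(9.38/4.16) = (1/4)·ln(2.255) = 0.2033.
ζ = δ/√(4π² + δ²) = 0.2033/√(39.48 + 0.0413) = 0.2033/6.286 = 0.03233.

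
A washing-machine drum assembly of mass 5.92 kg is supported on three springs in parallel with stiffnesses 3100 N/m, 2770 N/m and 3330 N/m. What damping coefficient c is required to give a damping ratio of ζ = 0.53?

Parallel springs add: k_eq = 3100 + 2770 + 3330 = 9200 N/m.
c_c = 2√(k_eq·m) = 2√(9200 × 5.92) = 466.8 N·s/m.
c = ζ·c_c = 0.53 × 466.8 = 247.4 N·s/m.

247 N·s/m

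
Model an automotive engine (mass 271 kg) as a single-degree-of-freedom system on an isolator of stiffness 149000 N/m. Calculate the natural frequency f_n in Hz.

ω_n = √(k/m) = √(149000/271) = √549.8 = 23.45 rad/s.
f_n = ω_n/(2π) = 23.45/6.283 = 3.732 Hz.

3.73 Hz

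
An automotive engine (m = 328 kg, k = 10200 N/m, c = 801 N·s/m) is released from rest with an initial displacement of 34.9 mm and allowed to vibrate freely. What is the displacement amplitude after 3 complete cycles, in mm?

0.508 mm

ζ = c/(2√(km)) = 801/(2√(10200 × 328)) = 801/3658 = 0.2190.
Logarithmic decrement δ = 2πζ/√(1 − ζ²) = 2π × 0.2190/√(1 − 0.0479) = 1.410.
After n cycles, x_n/x₀ = e^(−nδ), so x_3 = 34.9 × e^(−3 × 1.410) = 34.9 × 0.01455 = 0.5079 mm.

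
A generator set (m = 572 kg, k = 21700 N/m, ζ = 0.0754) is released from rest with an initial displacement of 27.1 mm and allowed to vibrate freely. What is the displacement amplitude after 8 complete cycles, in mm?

Logarithmic decrement δ = 2πζ/√(1 − ζ²) = 2π × 0.07540/√(1 − 0.00569) = 0.4751.
After n cycles, x_n/x₀ = e^(−nδ), so x_8 = 27.1 × e^(−8 × 0.4751) = 27.1 × 0.02235 = 0.6057 mm.

0.606 mm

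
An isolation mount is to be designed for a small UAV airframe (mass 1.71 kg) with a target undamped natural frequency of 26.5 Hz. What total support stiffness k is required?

ω_n = 2πf_n = 2π × 26.5 = 166.5 rad/s.
k = m·ω_n² = 1.71 × 166.5² = 1.71 × 27720 = 47410 N/m.

47400 N/m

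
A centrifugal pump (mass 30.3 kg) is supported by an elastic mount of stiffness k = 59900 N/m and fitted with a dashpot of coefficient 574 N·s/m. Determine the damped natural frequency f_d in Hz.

ω_n = √(k/m) = √(59900/30.3) = 44.46 rad/s.
Critical damping c_c = 2√(k·m) = 2√(59900 × 30.3) = 2694 N·s/m, so ζ = c/c_c = 574/2694 = 0.2130.
ω_d = ω_n√(1 − ζ²) = 44.46 × √(1 − 0.0454) = 43.44 rad/s.
f_d = ω_d/(2π) = 6.914 Hz.

6.91 Hz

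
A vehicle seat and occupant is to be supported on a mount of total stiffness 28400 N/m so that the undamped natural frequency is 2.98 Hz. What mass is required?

81.0 kg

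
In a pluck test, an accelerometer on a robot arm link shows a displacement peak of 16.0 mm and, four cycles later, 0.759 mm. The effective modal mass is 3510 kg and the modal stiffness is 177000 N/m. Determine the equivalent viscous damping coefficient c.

6000 N·s/m

Logarithmic decrement δ = (1/n)·ln(x₀/x_n) = (1/4)·ln(16.0/0.759) = (1/4)·ln(21.08) = 0.7621.
ζ = δ/√(4π² + δ²) = 0.7621/√(39.48 + 0.581) = 0.7621/6.329 = 0.1204.
c = ζ · 2√(km) = 0.1204 × 2√(177000 × 3510) = 0.1204 × 49850 = 6002 N·s/m.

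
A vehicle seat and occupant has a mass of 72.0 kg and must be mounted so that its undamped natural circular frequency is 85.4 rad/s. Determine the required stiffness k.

525000 N/m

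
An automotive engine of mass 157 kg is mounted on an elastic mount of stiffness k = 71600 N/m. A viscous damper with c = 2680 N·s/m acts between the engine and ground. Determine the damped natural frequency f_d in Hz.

ω_n = √(k/m) = √(71600/157) = 21.36 rad/s.
Critical damping c_c = 2√(k·m) = 2√(71600 × 157) = 6706 N·s/m, so ζ = c/c_c = 2680/6706 = 0.3997.
ω_d = ω_n√(1 − ζ²) = 21.36 × √(1 − 0.160) = 19.58 rad/s.
f_d = ω_d/(2π) = 3.116 Hz.

3.12 Hz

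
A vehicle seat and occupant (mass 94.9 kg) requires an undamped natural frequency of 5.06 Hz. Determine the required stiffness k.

ω_n = 2πf_n = 2π × 5.06 = 31.79 rad/s.
k = m·ω_n² = 94.9 × 31.79² = 94.9 × 1011 = 95920 N/m.

95900 N/m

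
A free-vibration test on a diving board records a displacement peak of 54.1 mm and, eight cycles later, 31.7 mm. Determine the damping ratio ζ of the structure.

Logarithmic decrement δ = (1/n)·ln(x₀/x_n) = (1/8)·ln(54.1/31.7) = (1/8)·ln(1.707) = 0.06681.
ζ = δ/√(4π² + δ²) = 0.06681/√(39.48 + 0.00446) = 0.06681/6.284 = 0.01063.

0.0106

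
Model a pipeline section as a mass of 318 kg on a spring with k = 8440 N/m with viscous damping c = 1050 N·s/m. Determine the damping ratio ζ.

ω_n = √(k/m) = √(8440/318) = 5.152 rad/s.
Critical damping c_c = 2√(k·m) = 2√(8440 × 318) = 3277 N·s/m, so ζ = c/c_c = 1050/3277 = 0.3205.

0.320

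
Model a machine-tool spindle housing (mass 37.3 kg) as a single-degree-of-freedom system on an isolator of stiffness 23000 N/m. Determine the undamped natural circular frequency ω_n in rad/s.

ω_n = √(k/m) = √(23000/37.3) = √616.6 = 24.83 rad/s.

24.8 rad/s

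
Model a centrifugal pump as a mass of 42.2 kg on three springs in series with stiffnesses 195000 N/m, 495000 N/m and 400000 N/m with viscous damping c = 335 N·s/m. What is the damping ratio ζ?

0.0801

Series springs: 1/k_eq = 1/195000 + 1/495000 + 1/400000 = 9.648×10^-6, so k_eq = 103600 N/m.
ω_n = √(k_eq/m) = √(103600/42.2) = 49.56 rad/s.
Critical damping c_c = 2√(k_eq·m) = 2√(103600 × 42.2) = 4183 N·s/m, so ζ = c/c_c = 335/4183 = 0.08009.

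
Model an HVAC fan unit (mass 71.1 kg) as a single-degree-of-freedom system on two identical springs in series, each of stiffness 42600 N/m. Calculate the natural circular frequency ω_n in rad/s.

17.3 rad/s

Series springs: 1/k_eq = 2/42600, so k_eq = 42600/2 = 21300 N/m.
ω_n = √(k_eq/m) = √(21300/71.1) = √299.6 = 17.31 rad/s.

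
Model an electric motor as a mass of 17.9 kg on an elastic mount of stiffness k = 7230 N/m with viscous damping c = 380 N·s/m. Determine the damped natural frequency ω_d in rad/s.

ω_n = √(k/m) = √(7230/17.9) = 20.10 rad/s.
Critical damping c_c = 2√(k·m) = 2√(7230 × 17.9) = 719.5 N·s/m, so ζ = c/c_c = 380/719.5 = 0.5282.
ω_d = ω_n√(1 − ζ²) = 20.10 × √(1 − 0.279) = 17.07 rad/s.

17.1 rad/s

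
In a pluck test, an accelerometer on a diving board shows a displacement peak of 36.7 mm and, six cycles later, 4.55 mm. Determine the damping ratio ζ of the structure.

Logarithmic decrement δ = (1/n)·ln(x₀/x_n) = (1/6)·ln(36.7/4.55) = (1/6)·ln(8.066) = 0.3479.
ζ = δ/√(4π² + δ²) = 0.3479/√(39.48 + 0.121) = 0.3479/6.293 = 0.05529.

0.0553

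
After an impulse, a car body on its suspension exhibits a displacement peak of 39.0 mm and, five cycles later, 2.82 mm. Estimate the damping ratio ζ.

Logarithmic decrement δ = (1/n)·ln(x₀/x_n) = (1/5)·ln(39.0/2.82) = (1/5)·ln(13.83) = 0.5254.
ζ = δ/√(4π² + δ²) = 0.5254/√(39.48 + 0.276) = 0.5254/6.305 = 0.08332.

0.0833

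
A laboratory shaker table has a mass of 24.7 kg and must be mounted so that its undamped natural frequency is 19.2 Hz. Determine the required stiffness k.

ω_n = 2πf_n = 2π × 19.2 = 120.6 rad/s.
k = m·ω_n² = 24.7 × 120.6² = 24.7 × 14550 = 359500 N/m.

359000 N/m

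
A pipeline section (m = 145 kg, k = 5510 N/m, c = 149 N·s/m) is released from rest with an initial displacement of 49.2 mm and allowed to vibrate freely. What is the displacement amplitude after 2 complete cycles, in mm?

17.2 mm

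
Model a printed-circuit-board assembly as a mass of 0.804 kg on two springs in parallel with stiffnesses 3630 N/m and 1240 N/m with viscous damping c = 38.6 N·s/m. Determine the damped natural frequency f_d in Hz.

11.8 Hz

Parallel springs add: k_eq = 3630 + 1240 = 4870 N/m.
ω_n = √(k_eq/m) = √(4870/0.804) = 77.83 rad/s.
Critical damping c_c = 2√(k_eq·m) = 2√(4870 × 0.804) = 125.1 N·s/m, so ζ = c/c_c = 38.6/125.1 = 0.3084.
ω_d = ω_n√(1 − ζ²) = 77.83 × √(1 − 0.0951) = 74.03 rad/s.
f_d = ω_d/(2π) = 11.78 Hz.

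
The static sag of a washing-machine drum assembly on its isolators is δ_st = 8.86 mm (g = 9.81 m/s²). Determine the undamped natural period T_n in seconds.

ω_n = √(g/δ_st) = √(9.81/0.00886) = √1107 = 33.27 rad/s.
T_n = 2π/ω_n = 6.283/33.27 = 0.1888 s.

0.189 s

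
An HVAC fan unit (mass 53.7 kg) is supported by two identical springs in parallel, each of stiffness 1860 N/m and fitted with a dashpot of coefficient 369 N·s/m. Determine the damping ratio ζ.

Parallel springs add: k_eq = 2 × 1860 = 3720 N/m.
ω_n = √(k_eq/m) = √(3720/53.7) = 8.323 rad/s.
Critical damping c_c = 2√(k_eq·m) = 2√(3720 × 53.7) = 893.9 N·s/m, so ζ = c/c_c = 369/893.9 = 0.4128.

0.413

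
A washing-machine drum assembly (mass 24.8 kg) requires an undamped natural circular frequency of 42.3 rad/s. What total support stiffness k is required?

44400 N/m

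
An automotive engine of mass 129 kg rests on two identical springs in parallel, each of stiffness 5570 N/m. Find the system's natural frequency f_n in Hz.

1.48 Hz

Parallel springs add: k_eq = 2 × 5570 = 11140 N/m.
ω_n = √(k_eq/m) = √(11140/129) = √86.36 = 9.293 rad/s.
f_n = ω_n/(2π) = 9.293/6.283 = 1.479 Hz.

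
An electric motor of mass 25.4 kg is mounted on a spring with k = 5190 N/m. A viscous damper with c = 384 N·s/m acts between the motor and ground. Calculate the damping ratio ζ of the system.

ω_n = √(k/m) = √(5190/25.4) = 14.29 rad/s.
Critical damping c_c = 2√(k·m) = 2√(5190 × 25.4) = 726.2 N·s/m, so ζ = c/c_c = 384/726.2 = 0.5288.

0.529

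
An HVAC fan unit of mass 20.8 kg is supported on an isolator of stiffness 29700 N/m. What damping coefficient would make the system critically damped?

1570 N·s/m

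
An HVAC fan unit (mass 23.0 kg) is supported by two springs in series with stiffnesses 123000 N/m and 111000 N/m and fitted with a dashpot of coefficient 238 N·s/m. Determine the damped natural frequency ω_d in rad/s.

50.1 rad/s

Series springs: 1/k_eq = 1/123000 + 1/111000 = 1.714×10^-5, so k_eq = 58350 N/m.
ω_n = √(k_eq/m) = √(58350/23.0) = 50.37 rad/s.
Critical damping c_c = 2√(k_eq·m) = 2√(58350 × 23.0) = 2317 N·s/m, so ζ = c/c_c = 238/2317 = 0.1027.
ω_d = ω_n√(1 − ζ²) = 50.37 × √(1 − 0.0106) = 50.10 rad/s.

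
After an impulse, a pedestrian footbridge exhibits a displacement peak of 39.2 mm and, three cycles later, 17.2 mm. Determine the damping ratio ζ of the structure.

Logarithmic decrement δ = (1/n)·ln(x₀/x_n) = (1/3)·ln(39.2/17.2) = (1/3)·ln(2.279) = 0.2746.
ζ = δ/√(4π² + δ²) = 0.2746/√(39.48 + 0.0754) = 0.2746/6.289 = 0.04366.

0.0437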